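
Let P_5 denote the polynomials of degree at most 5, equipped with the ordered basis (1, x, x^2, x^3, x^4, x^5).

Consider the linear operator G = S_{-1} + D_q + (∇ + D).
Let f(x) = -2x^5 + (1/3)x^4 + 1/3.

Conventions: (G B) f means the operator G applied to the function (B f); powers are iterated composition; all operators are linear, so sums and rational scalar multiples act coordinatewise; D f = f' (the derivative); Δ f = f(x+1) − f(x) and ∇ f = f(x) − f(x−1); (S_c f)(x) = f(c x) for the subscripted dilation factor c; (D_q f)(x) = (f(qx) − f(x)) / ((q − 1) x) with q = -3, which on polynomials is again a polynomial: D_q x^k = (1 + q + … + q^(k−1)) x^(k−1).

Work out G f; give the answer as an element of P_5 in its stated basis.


S_{-1} f = 2x^5 + (1/3)x^4 + 1/3
D_q f = -122x^4 - (20/3)x^3
∇ f = -10x^4 + (64/3)x^3 - 22x^2 + (34/3)x - 7/3
D f = -10x^4 + (4/3)x^3
(∇ + D) f = -20x^4 + (68/3)x^3 - 22x^2 + (34/3)x - 7/3
(S_{-1} + D_q + (∇ + D)) f = 2x^5 - (425/3)x^4 + 16x^3 - 22x^2 + (34/3)x - 2

the result is g(x) = 2x^5 - (425/3)x^4 + 16x^3 - 22x^2 + (34/3)x - 2


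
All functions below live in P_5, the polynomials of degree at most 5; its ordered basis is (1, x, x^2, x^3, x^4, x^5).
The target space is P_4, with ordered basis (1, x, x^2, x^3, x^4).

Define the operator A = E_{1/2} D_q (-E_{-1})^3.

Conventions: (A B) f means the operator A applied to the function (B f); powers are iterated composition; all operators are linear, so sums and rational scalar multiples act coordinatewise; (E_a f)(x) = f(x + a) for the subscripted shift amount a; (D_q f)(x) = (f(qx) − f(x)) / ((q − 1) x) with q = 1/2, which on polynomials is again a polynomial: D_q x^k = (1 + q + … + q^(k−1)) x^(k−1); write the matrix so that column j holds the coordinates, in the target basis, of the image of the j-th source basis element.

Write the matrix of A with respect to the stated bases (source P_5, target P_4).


image of 1: 0
image of x: -1
image of x^2: -(3/2)x + 21/4
image of x^3: -(7/4)x^2 + (47/4)x - 331/16
image of x^4: -(15/8)x^3 + (291/16)x^2 - (1965/32)x + 4641/64
image of x^5: -(31/16)x^4 + (97/4)x^3 - (3783/32)x^2 + (2141/8)x - 61051/256
each image's coordinates form column j of the matrix

the matrix is [[0, -1, 21/4, -331/16, 4641/64, -61051/256]; [0, 0, -3/2, 47/4, -1965/32, 2141/8]; [0, 0, 0, -7/4, 291/16, -3783/32]; [0, 0, 0, 0, -15/8, 97/4]; [0, 0, 0, 0, 0, -31/16]] (rows listed top to bottom)


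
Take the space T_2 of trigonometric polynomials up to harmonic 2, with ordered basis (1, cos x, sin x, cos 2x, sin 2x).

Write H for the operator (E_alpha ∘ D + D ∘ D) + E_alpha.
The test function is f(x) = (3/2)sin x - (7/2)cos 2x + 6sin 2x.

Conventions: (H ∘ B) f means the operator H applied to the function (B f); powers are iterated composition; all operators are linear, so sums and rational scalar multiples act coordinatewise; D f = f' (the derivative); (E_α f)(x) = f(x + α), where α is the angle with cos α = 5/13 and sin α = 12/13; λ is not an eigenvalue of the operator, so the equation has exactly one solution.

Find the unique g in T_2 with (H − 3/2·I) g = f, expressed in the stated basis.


write g with unknown coordinates in the stated basis and equate coefficients in (H − 3/2·I) g = f
solving from the highest basis element down gives g = -(102/569)cos x - (237/569)sin x + (20871/39625)cos 2x - (29272/39625)sin 2x
check: H g = -(153/569)cos x + (498/569)sin x - (107381/39625)cos 2x + (193842/39625)sin 2x
so H g − 3/2·g = (3/2)sin x - (7/2)cos 2x + 6sin 2x = f ✓

g(x) = -(102/569)cos x - (237/569)sin x + (20871/39625)cos 2x - (29272/39625)sin 2x


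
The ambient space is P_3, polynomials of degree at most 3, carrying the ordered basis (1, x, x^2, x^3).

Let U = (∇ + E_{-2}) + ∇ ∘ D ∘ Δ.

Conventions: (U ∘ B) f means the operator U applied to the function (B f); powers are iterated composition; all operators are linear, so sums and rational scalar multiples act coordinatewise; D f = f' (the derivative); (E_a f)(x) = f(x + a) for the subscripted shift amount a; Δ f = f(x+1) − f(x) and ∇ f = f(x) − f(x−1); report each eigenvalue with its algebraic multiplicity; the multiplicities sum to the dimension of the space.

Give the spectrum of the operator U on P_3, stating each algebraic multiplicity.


image of 1: 1
image of x: x - 1
image of x^2: x^2 - 2x + 3
image of x^3: x^3 - 3x^2 + 9x - 1
the matrix is upper triangular; its diagonal is (1, 1, 1, 1)
for a triangular matrix the eigenvalues are the diagonal entries, with algebraic multiplicity their repetition count

λ = 1 (multiplicity 4)


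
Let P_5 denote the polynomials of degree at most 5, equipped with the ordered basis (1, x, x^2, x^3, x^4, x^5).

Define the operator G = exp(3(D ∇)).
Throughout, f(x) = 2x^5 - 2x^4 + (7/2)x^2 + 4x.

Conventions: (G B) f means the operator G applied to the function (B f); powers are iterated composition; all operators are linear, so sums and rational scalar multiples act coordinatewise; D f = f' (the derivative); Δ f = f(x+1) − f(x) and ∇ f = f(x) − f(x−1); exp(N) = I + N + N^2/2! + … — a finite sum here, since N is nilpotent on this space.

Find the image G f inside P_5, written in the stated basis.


the result is g(x) = 2x^5 - 2x^4 + 120x^3 - (497/2)x^2 + 1276x - 1329

order-1 term: 120x^3 - 252x^2 + 192x - 33
order-2 term: 1080x - 1296
the series for exp(3(D ∇)) f terminates at order 2
exp(3(D ∇)) f = 2x^5 - 2x^4 + 120x^3 - (497/2)x^2 + 1276x - 1329


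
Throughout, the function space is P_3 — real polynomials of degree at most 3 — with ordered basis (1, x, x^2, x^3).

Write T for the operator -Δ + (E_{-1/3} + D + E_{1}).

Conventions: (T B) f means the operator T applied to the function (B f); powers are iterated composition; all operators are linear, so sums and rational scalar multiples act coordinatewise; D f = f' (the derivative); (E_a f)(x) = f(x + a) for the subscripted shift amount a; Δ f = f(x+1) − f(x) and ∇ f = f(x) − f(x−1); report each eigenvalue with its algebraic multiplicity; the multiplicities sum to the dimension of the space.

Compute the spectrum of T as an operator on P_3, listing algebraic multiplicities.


λ = 2 (multiplicity 4)

image of 1: 2
image of x: 2x + 2/3
image of x^2: 2x^2 + (4/3)x + 1/9
image of x^3: 2x^3 + 2x^2 + (1/3)x - 1/27
the matrix is upper triangular; its diagonal is (2, 2, 2, 2)
for a triangular matrix the eigenvalues are the diagonal entries, with algebraic multiplicity their repetition count


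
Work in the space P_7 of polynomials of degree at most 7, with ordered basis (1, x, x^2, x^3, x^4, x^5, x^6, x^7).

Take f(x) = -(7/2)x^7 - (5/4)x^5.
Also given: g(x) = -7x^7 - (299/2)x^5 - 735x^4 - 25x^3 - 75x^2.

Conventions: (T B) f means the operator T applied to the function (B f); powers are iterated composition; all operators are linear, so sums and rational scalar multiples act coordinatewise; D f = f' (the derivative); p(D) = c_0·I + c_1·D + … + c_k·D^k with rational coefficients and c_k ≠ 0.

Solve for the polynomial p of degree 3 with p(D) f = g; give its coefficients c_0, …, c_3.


c_0 = 2, c_1 = 0, c_2 = 1, c_3 = 1

D^0 f = -(7/2)x^7 - (5/4)x^5
D^1 f = -(49/2)x^6 - (25/4)x^4
D^2 f = -147x^5 - 25x^3
D^3 f = -735x^4 - 75x^2
matching coefficients of g against c_0 f + c_1 Df + … from the top degree down determines the c_i
solution: c_0 = 2, c_1 = 0, c_2 = 1, c_3 = 1


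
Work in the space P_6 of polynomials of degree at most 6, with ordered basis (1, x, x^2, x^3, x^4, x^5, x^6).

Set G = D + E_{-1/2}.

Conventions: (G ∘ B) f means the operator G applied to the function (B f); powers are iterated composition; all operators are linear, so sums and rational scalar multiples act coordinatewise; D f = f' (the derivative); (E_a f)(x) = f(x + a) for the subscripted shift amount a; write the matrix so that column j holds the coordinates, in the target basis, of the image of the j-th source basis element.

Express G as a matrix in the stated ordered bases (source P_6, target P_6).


image of 1: 1
image of x: x + 1/2
image of x^2: x^2 + x + 1/4
image of x^3: x^3 + (3/2)x^2 + (3/4)x - 1/8
image of x^4: x^4 + 2x^3 + (3/2)x^2 - (1/2)x + 1/16
image of x^5: x^5 + (5/2)x^4 + (5/2)x^3 - (5/4)x^2 + (5/16)x - 1/32
image of x^6: x^6 + 3x^5 + (15/4)x^4 - (5/2)x^3 + (15/16)x^2 - (3/16)x + 1/64
each image's coordinates form column j of the matrix

the matrix is [[1, 1/2, 1/4, -1/8, 1/16, -1/32, 1/64]; [0, 1, 1, 3/4, -1/2, 5/16, -3/16]; [0, 0, 1, 3/2, 3/2, -5/4, 15/16]; [0, 0, 0, 1, 2, 5/2, -5/2]; [0, 0, 0, 0, 1, 5/2, 15/4]; [0, 0, 0, 0, 0, 1, 3]; [0, 0, 0, 0, 0, 0, 1]] (rows listed top to bottom)


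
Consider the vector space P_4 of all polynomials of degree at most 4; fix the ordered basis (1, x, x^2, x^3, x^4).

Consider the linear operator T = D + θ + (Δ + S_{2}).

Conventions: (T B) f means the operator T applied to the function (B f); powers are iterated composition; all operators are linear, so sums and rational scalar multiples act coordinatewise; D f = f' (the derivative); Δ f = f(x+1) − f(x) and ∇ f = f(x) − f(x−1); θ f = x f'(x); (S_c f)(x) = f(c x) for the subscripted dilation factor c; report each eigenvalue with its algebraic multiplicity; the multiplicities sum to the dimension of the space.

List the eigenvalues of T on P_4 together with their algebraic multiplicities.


λ = 1 (multiplicity 1), λ = 3 (multiplicity 1), λ = 6 (multiplicity 1), λ = 11 (multiplicity 1), λ = 20 (multiplicity 1)

image of 1: 1
image of x: 3x + 2
image of x^2: 6x^2 + 4x + 1
image of x^3: 11x^3 + 6x^2 + 3x + 1
image of x^4: 20x^4 + 8x^3 + 6x^2 + 4x + 1
the matrix is upper triangular; its diagonal is (1, 3, 6, 11, 20)
for a triangular matrix the eigenvalues are the diagonal entries, with algebraic multiplicity their repetition count


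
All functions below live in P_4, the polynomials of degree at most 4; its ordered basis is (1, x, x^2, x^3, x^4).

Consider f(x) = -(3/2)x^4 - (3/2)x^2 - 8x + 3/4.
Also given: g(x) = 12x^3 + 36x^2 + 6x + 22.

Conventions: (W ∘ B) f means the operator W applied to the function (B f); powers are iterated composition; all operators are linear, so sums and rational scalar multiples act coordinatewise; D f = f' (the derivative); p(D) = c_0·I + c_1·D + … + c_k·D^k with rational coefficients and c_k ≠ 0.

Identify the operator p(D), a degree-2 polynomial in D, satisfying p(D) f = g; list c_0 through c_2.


c_0 = 0, c_1 = -2, c_2 = -2

D^0 f = -(3/2)x^4 - (3/2)x^2 - 8x + 3/4
D^1 f = -6x^3 - 3x - 8
D^2 f = -18x^2 - 3
matching coefficients of g against c_0 f + c_1 Df + … from the top degree down determines the c_i
solution: c_0 = 0, c_1 = -2, c_2 = -2


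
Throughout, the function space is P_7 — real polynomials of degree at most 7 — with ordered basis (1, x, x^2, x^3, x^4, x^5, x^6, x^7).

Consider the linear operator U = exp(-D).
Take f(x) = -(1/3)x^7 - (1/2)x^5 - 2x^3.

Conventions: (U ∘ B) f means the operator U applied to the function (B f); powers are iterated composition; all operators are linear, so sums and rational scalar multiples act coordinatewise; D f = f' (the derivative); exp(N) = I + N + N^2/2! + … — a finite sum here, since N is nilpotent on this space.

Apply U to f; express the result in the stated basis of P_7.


order-1 term: (7/3)x^6 + (5/2)x^4 + 6x^2
order-2 term: -7x^5 - 5x^3 - 6x
order-3 term: (35/3)x^4 + 5x^2 + 2
order-4 term: -(35/3)x^3 - (5/2)x
order-5 term: 7x^2 + 1/2
order-6 term: -(7/3)x
order-7 term: 1/3
the series for exp(-D) f terminates at order 7
exp(-D) f = -(1/3)x^7 + (7/3)x^6 - (15/2)x^5 + (85/6)x^4 - (56/3)x^3 + 18x^2 - (65/6)x + 17/6

the image equals g(x) = -(1/3)x^7 + (7/3)x^6 - (15/2)x^5 + (85/6)x^4 - (56/3)x^3 + 18x^2 - (65/6)x + 17/6


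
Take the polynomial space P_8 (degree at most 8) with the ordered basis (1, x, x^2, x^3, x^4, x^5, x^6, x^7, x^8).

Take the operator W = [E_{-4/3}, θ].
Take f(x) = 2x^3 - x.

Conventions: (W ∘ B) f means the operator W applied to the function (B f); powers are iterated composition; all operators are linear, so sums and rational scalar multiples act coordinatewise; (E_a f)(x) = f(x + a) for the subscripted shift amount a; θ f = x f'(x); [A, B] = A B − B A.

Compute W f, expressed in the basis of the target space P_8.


θ f = 6x^3 - x
E_{-4/3} θ f = 6x^3 - 24x^2 + 31x - 116/9
E_{-4/3} f = 2x^3 - 8x^2 + (29/3)x - 92/27
θ E_{-4/3} f = 6x^3 - 16x^2 + (29/3)x
[E_{-4/3}, θ] f = -8x^2 + (64/3)x - 116/9

the result is g(x) = -8x^2 + (64/3)x - 116/9


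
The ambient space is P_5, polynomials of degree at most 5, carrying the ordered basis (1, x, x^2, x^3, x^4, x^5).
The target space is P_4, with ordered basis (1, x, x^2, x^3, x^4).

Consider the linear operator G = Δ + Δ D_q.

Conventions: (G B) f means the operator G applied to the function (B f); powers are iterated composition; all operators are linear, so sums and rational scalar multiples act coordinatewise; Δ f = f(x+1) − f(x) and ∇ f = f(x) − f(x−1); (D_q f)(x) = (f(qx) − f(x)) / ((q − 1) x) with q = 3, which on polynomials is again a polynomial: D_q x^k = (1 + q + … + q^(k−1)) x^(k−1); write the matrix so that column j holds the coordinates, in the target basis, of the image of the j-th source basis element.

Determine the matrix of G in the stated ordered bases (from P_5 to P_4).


the matrix is [[0, 1, 5, 14, 41, 122]; [0, 0, 2, 29, 124, 489]; [0, 0, 0, 3, 126, 736]; [0, 0, 0, 0, 4, 494]; [0, 0, 0, 0, 0, 5]] (rows listed top to bottom)

image of 1: 0
image of x: 1
image of x^2: 2x + 5
image of x^3: 3x^2 + 29x + 14
image of x^4: 4x^3 + 126x^2 + 124x + 41
image of x^5: 5x^4 + 494x^3 + 736x^2 + 489x + 122
each image's coordinates form column j of the matrix


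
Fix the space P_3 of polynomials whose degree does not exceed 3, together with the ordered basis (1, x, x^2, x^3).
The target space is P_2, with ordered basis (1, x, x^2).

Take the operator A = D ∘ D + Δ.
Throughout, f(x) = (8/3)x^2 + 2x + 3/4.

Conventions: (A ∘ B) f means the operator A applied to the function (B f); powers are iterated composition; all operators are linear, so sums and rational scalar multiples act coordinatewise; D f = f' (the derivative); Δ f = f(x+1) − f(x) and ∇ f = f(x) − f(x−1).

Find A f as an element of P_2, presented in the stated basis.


the result is g(x) = (16/3)x + 10

D f = (16/3)x + 2
D D f = 16/3
Δ f = (16/3)x + 14/3
(D ∘ D + Δ) f = (16/3)x + 10


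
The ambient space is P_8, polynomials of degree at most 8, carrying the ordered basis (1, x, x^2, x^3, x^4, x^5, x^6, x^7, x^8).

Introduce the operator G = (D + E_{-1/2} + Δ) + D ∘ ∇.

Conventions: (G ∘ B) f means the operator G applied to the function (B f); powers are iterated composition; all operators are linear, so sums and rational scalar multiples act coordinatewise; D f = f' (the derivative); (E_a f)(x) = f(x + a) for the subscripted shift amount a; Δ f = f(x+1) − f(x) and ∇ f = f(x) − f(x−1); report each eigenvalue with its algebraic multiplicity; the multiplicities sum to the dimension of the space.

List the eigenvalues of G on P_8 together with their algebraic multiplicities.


λ = 1 (multiplicity 9)

image of 1: 1
image of x: x + 3/2
image of x^2: x^2 + 3x + 13/4
image of x^3: x^3 + (9/2)x^2 + (39/4)x - 17/8
image of x^4: x^4 + 6x^3 + (39/2)x^2 - (17/2)x + 81/16
image of x^5: x^5 + (15/2)x^4 + (65/2)x^3 - (85/4)x^2 + (405/16)x - 129/32
image of x^6: x^6 + 9x^5 + (195/4)x^4 - (85/2)x^3 + (1215/16)x^2 - (387/16)x + 449/64
image of x^7: x^7 + (21/2)x^6 + (273/4)x^5 - (595/8)x^4 + (2835/16)x^3 - (2709/32)x^2 + (3143/64)x - 769/128
image of x^8: x^8 + 12x^7 + 91x^6 - 119x^5 + (2835/8)x^4 - (903/4)x^3 + (3143/16)x^2 - (769/16)x + 2305/256
the matrix is upper triangular; its diagonal is (1, 1, 1, 1, 1, 1, 1, 1, 1)
for a triangular matrix the eigenvalues are the diagonal entries, with algebraic multiplicity their repetition count


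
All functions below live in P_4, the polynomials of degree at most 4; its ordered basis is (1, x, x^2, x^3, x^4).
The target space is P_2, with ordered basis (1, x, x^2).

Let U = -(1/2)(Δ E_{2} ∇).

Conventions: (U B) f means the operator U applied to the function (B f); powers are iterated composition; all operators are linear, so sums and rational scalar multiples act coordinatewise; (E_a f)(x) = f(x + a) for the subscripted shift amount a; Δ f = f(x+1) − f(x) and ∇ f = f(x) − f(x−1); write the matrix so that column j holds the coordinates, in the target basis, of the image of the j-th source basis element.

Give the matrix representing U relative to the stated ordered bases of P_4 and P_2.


image of 1: 0
image of x: 0
image of x^2: -1
image of x^3: -3x - 6
image of x^4: -6x^2 - 24x - 25
each image's coordinates form column j of the matrix

the matrix is [[0, 0, -1, -6, -25]; [0, 0, 0, -3, -24]; [0, 0, 0, 0, -6]] (rows listed top to bottom)


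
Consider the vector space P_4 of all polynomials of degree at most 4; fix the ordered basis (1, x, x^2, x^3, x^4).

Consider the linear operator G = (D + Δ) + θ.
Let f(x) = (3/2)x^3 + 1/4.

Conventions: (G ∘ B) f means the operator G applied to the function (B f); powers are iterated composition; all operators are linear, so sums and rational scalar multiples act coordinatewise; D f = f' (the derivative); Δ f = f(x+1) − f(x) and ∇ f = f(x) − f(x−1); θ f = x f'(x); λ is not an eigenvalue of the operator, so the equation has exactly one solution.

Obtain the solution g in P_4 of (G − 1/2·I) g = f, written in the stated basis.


the result is g(x) = (3/5)x^3 - (12/5)x^2 + (78/5)x + 583/10

write g with unknown coordinates in the stated basis and equate coefficients in (G − 1/2·I) g = f
solving from the highest basis element down gives g = (3/5)x^3 - (12/5)x^2 + (78/5)x + 583/10
check: G g = (9/5)x^3 - (6/5)x^2 + (39/5)x + 147/5
so G g − 1/2·g = (3/2)x^3 + 1/4 = f ✓


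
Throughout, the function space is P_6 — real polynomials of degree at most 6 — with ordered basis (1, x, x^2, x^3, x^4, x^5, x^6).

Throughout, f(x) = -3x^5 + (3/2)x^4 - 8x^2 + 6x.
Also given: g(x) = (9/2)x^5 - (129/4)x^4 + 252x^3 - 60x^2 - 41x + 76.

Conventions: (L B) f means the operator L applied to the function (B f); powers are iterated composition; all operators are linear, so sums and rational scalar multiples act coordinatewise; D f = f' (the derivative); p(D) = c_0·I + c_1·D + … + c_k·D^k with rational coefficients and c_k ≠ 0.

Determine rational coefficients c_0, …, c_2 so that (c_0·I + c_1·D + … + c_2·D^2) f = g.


D^0 f = -3x^5 + (3/2)x^4 - 8x^2 + 6x
D^1 f = -15x^4 + 6x^3 - 16x + 6
D^2 f = -60x^3 + 18x^2 - 16
matching coefficients of g against c_0 f + c_1 Df + … from the top degree down determines the c_i
solution: c_0 = -3/2, c_1 = 2, c_2 = -4

p(D) = -(3/2)·I + 2·D − 4·D^2, i.e. c_0 = -3/2, c_1 = 2, c_2 = -4


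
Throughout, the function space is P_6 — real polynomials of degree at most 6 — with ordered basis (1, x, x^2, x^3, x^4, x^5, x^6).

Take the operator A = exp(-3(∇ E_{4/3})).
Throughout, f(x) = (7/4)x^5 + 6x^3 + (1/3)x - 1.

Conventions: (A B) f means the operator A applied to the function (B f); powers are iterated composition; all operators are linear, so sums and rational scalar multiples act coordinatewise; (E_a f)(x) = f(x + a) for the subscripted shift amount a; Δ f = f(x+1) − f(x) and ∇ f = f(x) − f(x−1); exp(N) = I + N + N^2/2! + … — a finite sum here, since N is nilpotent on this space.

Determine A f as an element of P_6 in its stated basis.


order-1 term: -(105/4)x^4 - (175/2)x^3 - (353/2)x^2 - (6215/36)x - 7031/108
order-2 term: (315/2)x^3 + (1575/2)x^2 + (6213/4)x + 13565/12
order-3 term: -(945/2)x^2 - (4725/2)x - 12933/4
order-4 term: (2835/4)x + 4725/2
order-5 term: -1701/4
the series for exp(-3(∇ E_{4/3})) f terminates at order 5
exp(-3(∇ E_{4/3})) f = (7/4)x^5 - (105/4)x^4 + 76x^3 + (277/2)x^2 - (9821/36)x - 12511/54

the image equals g(x) = (7/4)x^5 - (105/4)x^4 + 76x^3 + (277/2)x^2 - (9821/36)x - 12511/54


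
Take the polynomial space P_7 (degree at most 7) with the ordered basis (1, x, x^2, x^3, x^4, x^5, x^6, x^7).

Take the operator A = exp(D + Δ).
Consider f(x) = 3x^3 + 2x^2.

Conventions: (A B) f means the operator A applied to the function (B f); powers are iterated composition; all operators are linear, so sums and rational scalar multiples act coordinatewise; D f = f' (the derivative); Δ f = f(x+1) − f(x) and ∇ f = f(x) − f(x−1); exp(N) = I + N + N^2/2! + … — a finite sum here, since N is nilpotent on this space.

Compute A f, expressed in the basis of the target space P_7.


the result is g(x) = 3x^3 + 20x^2 + 53x + 55

order-1 term: 18x^2 + 17x + 5
order-2 term: 36x + 26
order-3 term: 24
the series for exp(D + Δ) f terminates at order 3
exp(D + Δ) f = 3x^3 + 20x^2 + 53x + 55


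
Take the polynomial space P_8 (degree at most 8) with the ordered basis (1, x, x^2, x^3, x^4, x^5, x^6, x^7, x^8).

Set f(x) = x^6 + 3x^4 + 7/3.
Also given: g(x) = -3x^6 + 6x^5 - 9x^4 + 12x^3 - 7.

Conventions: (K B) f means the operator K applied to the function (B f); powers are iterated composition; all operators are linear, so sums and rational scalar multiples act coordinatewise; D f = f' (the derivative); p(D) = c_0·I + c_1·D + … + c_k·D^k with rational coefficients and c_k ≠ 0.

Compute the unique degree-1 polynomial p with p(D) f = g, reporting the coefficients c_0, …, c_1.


p(D) = -3·I + D, i.e. c_0 = -3, c_1 = 1

D^0 f = x^6 + 3x^4 + 7/3
D^1 f = 6x^5 + 12x^3
matching coefficients of g against c_0 f + c_1 Df + … from the top degree down determines the c_i
solution: c_0 = -3, c_1 = 1


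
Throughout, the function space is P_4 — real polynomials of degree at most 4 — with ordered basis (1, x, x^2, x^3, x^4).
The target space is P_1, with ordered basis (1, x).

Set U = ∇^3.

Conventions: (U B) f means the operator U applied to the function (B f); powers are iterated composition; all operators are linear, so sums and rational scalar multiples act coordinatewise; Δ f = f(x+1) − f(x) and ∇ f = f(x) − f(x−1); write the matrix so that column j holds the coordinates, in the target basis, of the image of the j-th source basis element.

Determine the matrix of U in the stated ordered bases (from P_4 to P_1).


image of 1: 0
image of x: 0
image of x^2: 0
image of x^3: 6
image of x^4: 24x - 36
each image's coordinates form column j of the matrix

the matrix is [[0, 0, 0, 6, -36]; [0, 0, 0, 0, 24]] (rows listed top to bottom)


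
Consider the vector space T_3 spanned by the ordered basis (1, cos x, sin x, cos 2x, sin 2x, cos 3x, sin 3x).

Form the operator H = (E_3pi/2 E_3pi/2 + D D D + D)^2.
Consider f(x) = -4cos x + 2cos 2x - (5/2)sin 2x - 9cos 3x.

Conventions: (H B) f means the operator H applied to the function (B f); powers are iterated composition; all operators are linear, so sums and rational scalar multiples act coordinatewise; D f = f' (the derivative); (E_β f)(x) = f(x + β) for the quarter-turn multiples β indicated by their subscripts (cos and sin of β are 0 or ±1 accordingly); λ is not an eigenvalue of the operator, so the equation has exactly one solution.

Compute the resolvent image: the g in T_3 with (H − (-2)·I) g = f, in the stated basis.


write g with unknown coordinates in the stated basis and equate coefficients in (H − (-2)·I) g = f
solving from the highest basis element down gives g = -(4/3)cos x - (32/411)cos 2x + (13/274)sin 2x + (573/36737)cos 3x - (48/36737)sin 3x
check: H g = -(4/3)cos x + (886/411)cos 2x - (711/274)sin 2x - (331779/36737)cos 3x + (96/36737)sin 3x
so H g − (-2)·g = -4cos x + 2cos 2x - (5/2)sin 2x - 9cos 3x = f ✓

the image equals g(x) = -(4/3)cos x - (32/411)cos 2x + (13/274)sin 2x + (573/36737)cos 3x - (48/36737)sin 3x


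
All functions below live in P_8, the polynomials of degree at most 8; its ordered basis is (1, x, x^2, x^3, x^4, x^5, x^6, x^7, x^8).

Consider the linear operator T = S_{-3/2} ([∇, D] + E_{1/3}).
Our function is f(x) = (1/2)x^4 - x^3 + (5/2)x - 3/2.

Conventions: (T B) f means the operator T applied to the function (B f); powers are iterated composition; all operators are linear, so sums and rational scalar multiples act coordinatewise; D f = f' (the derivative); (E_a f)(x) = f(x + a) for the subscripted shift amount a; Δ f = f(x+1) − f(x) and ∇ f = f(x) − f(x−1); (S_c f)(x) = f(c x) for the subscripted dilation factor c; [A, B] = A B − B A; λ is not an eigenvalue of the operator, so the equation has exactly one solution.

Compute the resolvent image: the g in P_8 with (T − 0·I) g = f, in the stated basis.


write g with unknown coordinates in the stated basis and equate coefficients in (T − 0·I) g = f
solving from the highest basis element down gives g = (8/81)x^4 + (40/243)x^3 - (56/243)x^2 - (3461/2187)x - 12521/13122
check: T g = (1/2)x^4 - x^3 + (5/2)x - 3/2
so T g − 0·g = (1/2)x^4 - x^3 + (5/2)x - 3/2 = f ✓

the image equals g(x) = (8/81)x^4 + (40/243)x^3 - (56/243)x^2 - (3461/2187)x - 12521/13122


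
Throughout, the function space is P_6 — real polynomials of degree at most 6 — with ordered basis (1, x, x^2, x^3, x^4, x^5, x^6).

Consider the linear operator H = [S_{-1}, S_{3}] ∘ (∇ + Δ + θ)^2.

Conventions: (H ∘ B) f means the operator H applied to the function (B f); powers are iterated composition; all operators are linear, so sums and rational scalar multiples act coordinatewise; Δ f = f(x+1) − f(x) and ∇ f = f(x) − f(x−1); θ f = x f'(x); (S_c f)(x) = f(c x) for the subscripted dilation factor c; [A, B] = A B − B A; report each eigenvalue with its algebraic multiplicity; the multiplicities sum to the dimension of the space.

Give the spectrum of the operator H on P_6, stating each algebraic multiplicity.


image of 1: 0
image of x: 0
image of x^2: 0
image of x^3: 0
image of x^4: 0
image of x^5: 0
image of x^6: 0
the matrix is upper triangular; its diagonal is (0, 0, 0, 0, 0, 0, 0)
for a triangular matrix the eigenvalues are the diagonal entries, with algebraic multiplicity their repetition count

λ = 0 (multiplicity 7)


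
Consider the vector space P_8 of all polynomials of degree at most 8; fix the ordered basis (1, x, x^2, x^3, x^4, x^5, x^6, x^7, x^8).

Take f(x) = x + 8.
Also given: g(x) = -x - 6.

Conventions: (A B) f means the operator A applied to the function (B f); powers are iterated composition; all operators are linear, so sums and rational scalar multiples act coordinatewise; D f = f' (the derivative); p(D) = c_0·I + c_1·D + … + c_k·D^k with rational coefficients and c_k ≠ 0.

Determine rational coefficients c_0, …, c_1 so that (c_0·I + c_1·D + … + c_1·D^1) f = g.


D^0 f = x + 8
D^1 f = 1
matching coefficients of g against c_0 f + c_1 Df + … from the top degree down determines the c_i
solution: c_0 = -1, c_1 = 2

p(D) = -I + 2·D, i.e. c_0 = -1, c_1 = 2


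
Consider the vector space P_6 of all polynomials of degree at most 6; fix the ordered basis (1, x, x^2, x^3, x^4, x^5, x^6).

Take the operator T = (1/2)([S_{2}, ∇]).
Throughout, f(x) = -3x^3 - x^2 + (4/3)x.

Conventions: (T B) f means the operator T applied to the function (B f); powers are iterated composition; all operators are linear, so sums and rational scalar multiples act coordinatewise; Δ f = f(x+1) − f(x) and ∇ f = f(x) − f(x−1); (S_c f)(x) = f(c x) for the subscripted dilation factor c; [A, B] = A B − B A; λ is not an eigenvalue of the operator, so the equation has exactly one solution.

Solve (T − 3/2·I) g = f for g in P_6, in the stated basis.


g(x) = 2x^3 - (22/3)x^2 + (188/9)x - 512/27

write g with unknown coordinates in the stated basis and equate coefficients in (T − 3/2·I) g = f
solving from the highest basis element down gives g = 2x^3 - (22/3)x^2 + (188/9)x - 512/27
check: T g = -12x^2 + (98/3)x - 256/9
so T g − 3/2·g = -3x^3 - x^2 + (4/3)x = f ✓


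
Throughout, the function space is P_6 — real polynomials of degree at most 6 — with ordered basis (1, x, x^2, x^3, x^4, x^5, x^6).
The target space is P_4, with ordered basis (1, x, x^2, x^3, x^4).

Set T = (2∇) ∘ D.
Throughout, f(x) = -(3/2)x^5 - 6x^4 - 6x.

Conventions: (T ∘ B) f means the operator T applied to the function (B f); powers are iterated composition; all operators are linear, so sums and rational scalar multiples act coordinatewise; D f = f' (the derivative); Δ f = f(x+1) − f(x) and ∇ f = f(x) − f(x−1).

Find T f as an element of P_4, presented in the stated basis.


the result is g(x) = -60x^3 - 54x^2 + 84x - 33

D f = -(15/2)x^4 - 24x^3 - 6
∇ D f = -30x^3 - 27x^2 + 42x - 33/2
(2∇) D f = -60x^3 - 54x^2 + 84x - 33


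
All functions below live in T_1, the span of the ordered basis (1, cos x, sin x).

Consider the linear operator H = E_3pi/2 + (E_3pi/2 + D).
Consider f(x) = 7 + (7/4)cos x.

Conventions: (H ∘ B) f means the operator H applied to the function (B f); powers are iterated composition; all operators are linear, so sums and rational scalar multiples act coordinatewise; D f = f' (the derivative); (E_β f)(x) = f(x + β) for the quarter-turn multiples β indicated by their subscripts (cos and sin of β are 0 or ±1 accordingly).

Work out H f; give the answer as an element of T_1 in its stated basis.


E_3pi/2 f = 7 + (7/4)sin x
E_3pi/2 f = 7 + (7/4)sin x
D f = -(7/4)sin x
(E_3pi/2 + D) f = 7
(E_3pi/2 + (E_3pi/2 + D)) f = 14 + (7/4)sin x

the result is g(x) = 14 + (7/4)sin x


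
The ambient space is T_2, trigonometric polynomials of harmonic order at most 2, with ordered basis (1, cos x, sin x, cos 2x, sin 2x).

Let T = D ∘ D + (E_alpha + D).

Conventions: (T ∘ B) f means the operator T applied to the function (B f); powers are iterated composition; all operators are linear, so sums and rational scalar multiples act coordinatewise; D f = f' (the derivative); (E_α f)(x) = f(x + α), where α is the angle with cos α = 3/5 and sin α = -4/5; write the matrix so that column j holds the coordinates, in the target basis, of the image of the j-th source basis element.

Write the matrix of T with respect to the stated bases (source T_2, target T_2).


image of 1: 1
image of cos x: -(2/5)cos x - (1/5)sin x
image of sin x: (1/5)cos x - (2/5)sin x
image of cos 2x: -(107/25)cos 2x - (26/25)sin 2x
image of sin 2x: (26/25)cos 2x - (107/25)sin 2x
each image's coordinates form column j of the matrix

the matrix is [[1, 0, 0, 0, 0]; [0, -2/5, 1/5, 0, 0]; [0, -1/5, -2/5, 0, 0]; [0, 0, 0, -107/25, 26/25]; [0, 0, 0, -26/25, -107/25]] (rows listed top to bottom)


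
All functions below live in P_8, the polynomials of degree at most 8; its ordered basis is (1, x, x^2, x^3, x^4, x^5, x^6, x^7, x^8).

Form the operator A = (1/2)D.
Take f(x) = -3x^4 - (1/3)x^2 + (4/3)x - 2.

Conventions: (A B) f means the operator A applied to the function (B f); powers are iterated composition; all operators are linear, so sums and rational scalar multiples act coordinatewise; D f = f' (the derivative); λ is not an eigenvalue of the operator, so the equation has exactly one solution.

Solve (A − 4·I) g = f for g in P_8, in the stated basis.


the result is g(x) = (3/4)x^4 + (3/8)x^3 + (43/192)x^2 - (71/256)x + 953/2048

write g with unknown coordinates in the stated basis and equate coefficients in (A − 4·I) g = f
solving from the highest basis element down gives g = (3/4)x^4 + (3/8)x^3 + (43/192)x^2 - (71/256)x + 953/2048
check: A g = (3/2)x^3 + (9/16)x^2 + (43/192)x - 71/512
so A g − 4·g = -3x^4 - (1/3)x^2 + (4/3)x - 2 = f ✓


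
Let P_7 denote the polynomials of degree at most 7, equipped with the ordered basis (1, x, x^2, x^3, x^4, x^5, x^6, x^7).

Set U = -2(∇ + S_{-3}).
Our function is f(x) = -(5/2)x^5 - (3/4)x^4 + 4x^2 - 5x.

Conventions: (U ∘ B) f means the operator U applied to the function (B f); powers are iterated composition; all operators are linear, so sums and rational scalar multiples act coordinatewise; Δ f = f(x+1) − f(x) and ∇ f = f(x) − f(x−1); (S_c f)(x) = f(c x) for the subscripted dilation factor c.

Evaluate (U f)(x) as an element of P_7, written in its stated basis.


g(x) = -1215x^5 + (293/2)x^4 - 44x^3 - 31x^2 - 65x + 43/2

∇ f = -(25/2)x^4 + 22x^3 - (41/2)x^2 + (35/2)x - 43/4
S_{-3} f = (1215/2)x^5 - (243/4)x^4 + 36x^2 + 15x
(∇ + S_{-3}) f = (1215/2)x^5 - (293/4)x^4 + 22x^3 + (31/2)x^2 + (65/2)x - 43/4
(-2(∇ + S_{-3})) f = -1215x^5 + (293/2)x^4 - 44x^3 - 31x^2 - 65x + 43/2


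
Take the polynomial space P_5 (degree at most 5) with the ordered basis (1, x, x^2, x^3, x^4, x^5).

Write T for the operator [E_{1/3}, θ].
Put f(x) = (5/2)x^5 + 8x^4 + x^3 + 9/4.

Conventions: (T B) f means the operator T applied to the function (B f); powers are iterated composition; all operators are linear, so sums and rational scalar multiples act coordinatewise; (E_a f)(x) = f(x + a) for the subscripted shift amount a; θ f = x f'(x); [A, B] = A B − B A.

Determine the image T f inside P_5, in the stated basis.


θ f = (25/2)x^5 + 32x^4 + 3x^3
E_{1/3} θ f = (25/2)x^5 + (317/6)x^4 + (536/9)x^3 + (782/27)x^2 + (1055/162)x + 271/486
E_{1/3} f = (5/2)x^5 + (73/6)x^4 + (130/9)x^3 + (196/27)x^2 + (271/162)x + 2329/972
θ E_{1/3} f = (25/2)x^5 + (146/3)x^4 + (130/3)x^3 + (392/27)x^2 + (271/162)x
[E_{1/3}, θ] f = (25/6)x^4 + (146/9)x^3 + (130/9)x^2 + (392/81)x + 271/486

the image equals g(x) = (25/6)x^4 + (146/9)x^3 + (130/9)x^2 + (392/81)x + 271/486


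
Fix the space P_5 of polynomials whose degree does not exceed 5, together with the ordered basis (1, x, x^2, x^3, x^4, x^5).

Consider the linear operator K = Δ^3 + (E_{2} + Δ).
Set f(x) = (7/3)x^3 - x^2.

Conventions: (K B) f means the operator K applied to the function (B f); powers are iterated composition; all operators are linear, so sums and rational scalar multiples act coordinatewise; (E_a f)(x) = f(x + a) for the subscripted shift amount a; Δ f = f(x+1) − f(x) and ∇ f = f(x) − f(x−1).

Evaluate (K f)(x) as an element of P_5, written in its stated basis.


the image equals g(x) = (7/3)x^3 + 20x^2 + 29x + 30

Δ f = 7x^2 + 5x + 4/3
Δ Δ f = 14x + 12
Δ Δ Δ f = 14
E_{2} f = (7/3)x^3 + 13x^2 + 24x + 44/3
Δ f = 7x^2 + 5x + 4/3
(E_{2} + Δ) f = (7/3)x^3 + 20x^2 + 29x + 16
(Δ^3 + (E_{2} + Δ)) f = (7/3)x^3 + 20x^2 + 29x + 30


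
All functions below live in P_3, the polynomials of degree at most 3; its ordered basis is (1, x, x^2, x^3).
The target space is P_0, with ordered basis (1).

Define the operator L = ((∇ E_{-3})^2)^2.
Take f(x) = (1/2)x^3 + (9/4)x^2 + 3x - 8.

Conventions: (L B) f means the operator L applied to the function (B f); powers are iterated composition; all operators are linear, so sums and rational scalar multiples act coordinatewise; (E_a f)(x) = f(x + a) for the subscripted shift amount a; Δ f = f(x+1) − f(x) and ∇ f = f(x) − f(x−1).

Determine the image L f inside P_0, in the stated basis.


E_{-3} f = (1/2)x^3 - (9/4)x^2 + 3x - 41/4
∇ E_{-3} f = (3/2)x^2 - 6x + 23/4
E_{-3} (∇ E_{-3}) f = (3/2)x^2 - 15x + 149/4
∇ E_{-3} (∇ E_{-3}) f = 3x - 33/2
E_{-3} (∇ E_{-3})^2 f = 3x - 51/2
∇ E_{-3} (∇ E_{-3})^2 f = 3
E_{-3} (∇ E_{-3}) (∇ E_{-3})^2 f = 3
∇ E_{-3} (∇ E_{-3}) (∇ E_{-3})^2 f = 0

the image equals g(x) = 0


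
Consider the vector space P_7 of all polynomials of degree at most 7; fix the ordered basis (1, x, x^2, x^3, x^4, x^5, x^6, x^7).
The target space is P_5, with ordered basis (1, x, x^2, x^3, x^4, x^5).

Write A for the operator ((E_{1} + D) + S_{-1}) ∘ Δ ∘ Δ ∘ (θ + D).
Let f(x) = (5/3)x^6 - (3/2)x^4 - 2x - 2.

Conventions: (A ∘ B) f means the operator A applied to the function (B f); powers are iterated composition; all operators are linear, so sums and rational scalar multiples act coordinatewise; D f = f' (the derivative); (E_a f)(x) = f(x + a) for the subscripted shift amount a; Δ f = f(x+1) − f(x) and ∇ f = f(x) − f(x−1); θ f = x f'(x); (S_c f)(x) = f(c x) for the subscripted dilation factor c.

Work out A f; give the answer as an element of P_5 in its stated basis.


θ f = 10x^6 - 6x^4 - 2x
D f = 10x^5 - 6x^3 - 2
(θ + D) f = 10x^6 + 10x^5 - 6x^4 - 6x^3 - 2x - 2
Δ (θ + D) f = 60x^5 + 200x^4 + 276x^3 + 196x^2 + 68x + 6
Δ Δ (θ + D) f = 300x^4 + 1400x^3 + 2628x^2 + 2320x + 800
E_{1} (Δ ∘ Δ ∘ (θ + D)) f = 300x^4 + 2600x^3 + 8628x^2 + 12976x + 7448
D (Δ ∘ Δ ∘ (θ + D)) f = 1200x^3 + 4200x^2 + 5256x + 2320
(E_{1} + D) (Δ ∘ Δ ∘ (θ + D)) f = 300x^4 + 3800x^3 + 12828x^2 + 18232x + 9768
S_{-1} (Δ ∘ Δ ∘ (θ + D)) f = 300x^4 - 1400x^3 + 2628x^2 - 2320x + 800
((E_{1} + D) + S_{-1}) (Δ ∘ Δ ∘ (θ + D)) f = 600x^4 + 2400x^3 + 15456x^2 + 15912x + 10568

the result is g(x) = 600x^4 + 2400x^3 + 15456x^2 + 15912x + 10568


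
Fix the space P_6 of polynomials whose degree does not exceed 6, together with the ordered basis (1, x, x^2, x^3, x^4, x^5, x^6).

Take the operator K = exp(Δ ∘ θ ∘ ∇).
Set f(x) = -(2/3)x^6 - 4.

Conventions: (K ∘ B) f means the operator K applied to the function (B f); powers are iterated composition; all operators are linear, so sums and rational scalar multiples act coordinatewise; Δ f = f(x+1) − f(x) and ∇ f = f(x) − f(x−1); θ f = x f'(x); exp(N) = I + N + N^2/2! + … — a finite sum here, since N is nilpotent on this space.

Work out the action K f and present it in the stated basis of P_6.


order-1 term: -100x^4 - 40x^3 - 80x^2 - 20x - 4
order-2 term: -1800x^2 - 840x - 340
order-3 term: -1200
the series for exp(Δ ∘ θ ∘ ∇) f terminates at order 3
exp(Δ ∘ θ ∘ ∇) f = -(2/3)x^6 - 100x^4 - 40x^3 - 1880x^2 - 860x - 1548

g(x) = -(2/3)x^6 - 100x^4 - 40x^3 - 1880x^2 - 860x - 1548


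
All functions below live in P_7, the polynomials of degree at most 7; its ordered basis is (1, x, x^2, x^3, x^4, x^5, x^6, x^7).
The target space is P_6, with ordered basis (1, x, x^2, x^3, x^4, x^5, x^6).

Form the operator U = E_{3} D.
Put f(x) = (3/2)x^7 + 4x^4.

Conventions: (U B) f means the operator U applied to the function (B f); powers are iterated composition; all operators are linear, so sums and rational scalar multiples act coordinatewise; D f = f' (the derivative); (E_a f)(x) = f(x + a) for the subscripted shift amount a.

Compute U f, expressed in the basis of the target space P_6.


the image equals g(x) = (21/2)x^6 + 189x^5 + (2835/2)x^4 + 5686x^3 + (25803/2)x^2 + 15741x + 16173/2

D f = (21/2)x^6 + 16x^3
E_{3} D f = (21/2)x^6 + 189x^5 + (2835/2)x^4 + 5686x^3 + (25803/2)x^2 + 15741x + 16173/2


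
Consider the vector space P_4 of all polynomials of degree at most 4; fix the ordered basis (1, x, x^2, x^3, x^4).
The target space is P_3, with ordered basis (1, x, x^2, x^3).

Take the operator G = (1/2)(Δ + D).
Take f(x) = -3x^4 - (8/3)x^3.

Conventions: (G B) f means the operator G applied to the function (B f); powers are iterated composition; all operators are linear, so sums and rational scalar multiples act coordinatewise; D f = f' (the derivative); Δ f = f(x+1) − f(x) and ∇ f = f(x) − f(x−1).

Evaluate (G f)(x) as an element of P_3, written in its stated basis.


Δ f = -12x^3 - 26x^2 - 20x - 17/3
D f = -12x^3 - 8x^2
(Δ + D) f = -24x^3 - 34x^2 - 20x - 17/3
((1/2)(Δ + D)) f = -12x^3 - 17x^2 - 10x - 17/6

g(x) = -12x^3 - 17x^2 - 10x - 17/6


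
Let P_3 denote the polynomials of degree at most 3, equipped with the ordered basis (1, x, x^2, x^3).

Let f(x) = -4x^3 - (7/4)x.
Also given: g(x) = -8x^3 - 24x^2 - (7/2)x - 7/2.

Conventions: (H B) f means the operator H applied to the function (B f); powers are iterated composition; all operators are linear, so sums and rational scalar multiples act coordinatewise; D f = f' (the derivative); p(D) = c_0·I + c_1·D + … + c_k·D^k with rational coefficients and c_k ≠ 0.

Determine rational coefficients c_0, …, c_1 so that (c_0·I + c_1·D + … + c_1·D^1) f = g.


p(D) = 2·I + 2·D, i.e. c_0 = 2, c_1 = 2

D^0 f = -4x^3 - (7/4)x
D^1 f = -12x^2 - 7/4
matching coefficients of g against c_0 f + c_1 Df + … from the top degree down determines the c_i
solution: c_0 = 2, c_1 = 2


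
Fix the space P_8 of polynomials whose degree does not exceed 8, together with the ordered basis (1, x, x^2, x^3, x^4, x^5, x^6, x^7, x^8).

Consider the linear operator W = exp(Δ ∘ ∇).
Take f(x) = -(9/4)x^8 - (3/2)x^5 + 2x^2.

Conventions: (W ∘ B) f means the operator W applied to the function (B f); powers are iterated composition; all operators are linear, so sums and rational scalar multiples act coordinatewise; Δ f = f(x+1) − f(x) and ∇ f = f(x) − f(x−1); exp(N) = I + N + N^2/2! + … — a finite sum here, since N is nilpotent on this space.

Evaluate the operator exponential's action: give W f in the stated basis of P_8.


order-1 term: -126x^6 - 315x^4 - 30x^3 - 126x^2 - 15x - 1/2
order-2 term: -1890x^4 - 3780x^2 - 90x - 567
order-3 term: -7560x^2 - 3780
order-4 term: -3780
the series for exp(Δ ∘ ∇) f terminates at order 4
exp(Δ ∘ ∇) f = -(9/4)x^8 - 126x^6 - (3/2)x^5 - 2205x^4 - 30x^3 - 11464x^2 - 105x - 16255/2

g(x) = -(9/4)x^8 - 126x^6 - (3/2)x^5 - 2205x^4 - 30x^3 - 11464x^2 - 105x - 16255/2
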